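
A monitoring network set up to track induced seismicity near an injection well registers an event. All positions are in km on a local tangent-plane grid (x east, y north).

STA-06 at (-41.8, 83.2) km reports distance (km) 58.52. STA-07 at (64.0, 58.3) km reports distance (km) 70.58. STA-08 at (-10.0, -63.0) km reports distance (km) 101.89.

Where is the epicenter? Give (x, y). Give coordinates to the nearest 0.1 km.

Circle about each station: (x + 41.8)² + (y − 83.2)² = 58.52²; (x − 64.0)² + (y − 58.3)² = 70.58²; (x + 10.0)² + (y + 63.0)² = 101.89².
Subtracting the STA-06 equation from the STA-07 and STA-08 equations removes the quadratic terms:
211.6 x − 49.8 y = -2731.54
63.6 x − 292.4 y = -11557.46
Solving the 2×2 system: x ≈ -3.8, y ≈ 38.7 km.

(-3.8, 38.7)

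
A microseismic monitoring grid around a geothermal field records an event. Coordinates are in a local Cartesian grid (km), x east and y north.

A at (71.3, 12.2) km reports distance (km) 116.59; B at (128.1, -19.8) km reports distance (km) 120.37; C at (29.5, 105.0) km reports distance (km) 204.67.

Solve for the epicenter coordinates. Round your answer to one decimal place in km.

Circle about each station: (x − 71.3)² + (y − 12.2)² = 116.59²; (x − 128.1)² + (y + 19.8)² = 120.37²; (x − 29.5)² + (y − 105.0)² = 204.67².
Subtracting pairs of circle equations eliminates x²+y² and gives linear equations (the radical axes):
113.6 x − 64.0 y = 10673.41
-83.6 x + 185.6 y = -21633.86
Solving the 2×2 system: x ≈ 37.9, y ≈ -99.5 km.

(37.9, -99.5)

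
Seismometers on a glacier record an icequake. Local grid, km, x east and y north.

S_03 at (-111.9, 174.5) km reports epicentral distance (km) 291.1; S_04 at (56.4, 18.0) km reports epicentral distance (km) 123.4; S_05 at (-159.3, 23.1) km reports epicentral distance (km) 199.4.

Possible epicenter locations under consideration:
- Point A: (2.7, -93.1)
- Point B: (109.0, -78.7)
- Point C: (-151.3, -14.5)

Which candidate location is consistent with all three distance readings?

For each candidate, compare |candidate − station| to the reported distance:
Point A: residuals S_03 0.0, S_04 0.0, S_05 0.0 → max 0.0 km
Point B: residuals S_03 44.9, S_04 13.3, S_05 87.6 → max 87.6 km
Point C: residuals S_03 98.0, S_04 86.8, S_05 161.0 → max 161.0 km
Only Point A has all residuals ≈ 0.

Point A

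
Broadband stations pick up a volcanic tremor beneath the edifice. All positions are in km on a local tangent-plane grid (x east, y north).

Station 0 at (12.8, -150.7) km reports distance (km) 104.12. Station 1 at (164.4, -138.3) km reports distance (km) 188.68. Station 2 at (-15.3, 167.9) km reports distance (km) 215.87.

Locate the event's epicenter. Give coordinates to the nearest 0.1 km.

Circle about each station: (x − 12.8)² + (y + 150.7)² = 104.12²; (x − 164.4)² + (y + 138.3)² = 188.68²; (x + 15.3)² + (y − 167.9)² = 215.87².
Subtracting pairs of circle equations eliminates x²+y² and gives linear equations (the radical axes):
303.2 x + 24.8 y = -1479.25
-56.2 x + 637.2 y = -30208.71
Solving the 2×2 system: x ≈ -1.0, y ≈ -47.5 km.

(-1.0, -47.5)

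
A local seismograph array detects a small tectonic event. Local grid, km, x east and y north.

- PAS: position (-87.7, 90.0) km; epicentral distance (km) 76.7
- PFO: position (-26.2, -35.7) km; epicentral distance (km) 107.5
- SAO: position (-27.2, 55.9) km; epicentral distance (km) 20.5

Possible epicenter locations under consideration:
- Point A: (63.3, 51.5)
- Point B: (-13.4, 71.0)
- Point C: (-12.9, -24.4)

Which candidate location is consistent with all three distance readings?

For each candidate, compare |candidate − station| to the reported distance:
Point A: residuals PAS 79.1, PFO 17.5, SAO 70.1 → max 79.1 km
Point B: residuals PAS 0.0, PFO 0.0, SAO 0.0 → max 0.0 km
Point C: residuals PAS 60.0, PFO 90.0, SAO 61.1 → max 90.0 km
Only Point B has all residuals ≈ 0.

Point B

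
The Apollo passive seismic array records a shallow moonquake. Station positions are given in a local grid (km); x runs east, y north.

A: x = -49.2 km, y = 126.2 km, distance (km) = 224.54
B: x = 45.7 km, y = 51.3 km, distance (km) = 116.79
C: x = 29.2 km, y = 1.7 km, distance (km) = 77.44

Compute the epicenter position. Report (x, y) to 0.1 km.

Circle about each station: (x + 49.2)² + (y − 126.2)² = 224.54²; (x − 45.7)² + (y − 51.3)² = 116.79²; (x − 29.2)² + (y − 1.7)² = 77.44².
Subtracting the A equation from the B and C equations removes the quadratic terms:
189.8 x − 149.8 y = 23151.41
156.8 x − 249.0 y = 26929.71
Solving the 2×2 system: x ≈ 72.8, y ≈ -62.3 km.

x ≈ 72.8 km, y ≈ -62.3 km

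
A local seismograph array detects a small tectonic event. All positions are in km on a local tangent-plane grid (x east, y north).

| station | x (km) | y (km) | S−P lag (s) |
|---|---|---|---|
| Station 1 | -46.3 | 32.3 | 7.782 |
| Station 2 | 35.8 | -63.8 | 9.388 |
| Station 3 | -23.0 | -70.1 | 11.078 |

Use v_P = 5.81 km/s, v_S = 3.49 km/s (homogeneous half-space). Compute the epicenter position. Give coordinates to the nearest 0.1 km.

Distance from S−P lag: d = Δt · v_P v_S / (v_P − v_S) = Δt · (5.81·3.49)/(5.81−3.49) ≈ 8.7400·Δt.
So d_Station 1 = 68.02, d_Station 2 = 82.05, d_Station 3 = 96.82 km.
Circle about each station: (x + 46.3)² + (y − 32.3)² = 68.02²; (x − 35.8)² + (y + 63.8)² = 82.05²; (x + 23.0)² + (y + 70.1)² = 96.82².
Subtracting the Station 1 equation from the Station 2 and Station 3 equations removes the quadratic terms:
164.2 x − 192.2 y = 59.62
46.6 x − 204.8 y = -2491.36
Solving the 2×2 system: x ≈ 19.9, y ≈ 16.7 km.

x ≈ 19.9 km, y ≈ 16.7 km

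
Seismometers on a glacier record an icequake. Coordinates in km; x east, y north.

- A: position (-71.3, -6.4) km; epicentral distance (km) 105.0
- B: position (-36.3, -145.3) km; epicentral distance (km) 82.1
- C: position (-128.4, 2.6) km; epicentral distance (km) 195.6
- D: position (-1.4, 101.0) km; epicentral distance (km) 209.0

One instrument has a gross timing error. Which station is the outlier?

Solve using three stations at a time. Using B, C, D (subtract circle equations pairwise → linear system) gives (x, y) ≈ (35.1, -104.8).
Distances from that point to each station vs reported:
  A: calculated 144.9 vs reported 105.0 → residual 39.9 km
  B: calculated 82.1 vs reported 82.1 → residual 0.0 km
  C: calculated 195.6 vs reported 195.6 → residual 0.0 km
  D: calculated 209.0 vs reported 209.0 → residual 0.0 km
B, C, D are mutually consistent (residuals ≈ 0); A is off by 39.9 km.

A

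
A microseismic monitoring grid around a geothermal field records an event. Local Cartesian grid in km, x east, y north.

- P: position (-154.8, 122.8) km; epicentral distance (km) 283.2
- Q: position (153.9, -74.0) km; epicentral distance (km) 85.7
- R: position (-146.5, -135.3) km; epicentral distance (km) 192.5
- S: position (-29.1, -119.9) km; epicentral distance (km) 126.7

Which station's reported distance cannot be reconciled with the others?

R

Solve using three stations at a time. Using P, Q, S (subtract circle equations pairwise → linear system) gives (x, y) ≈ (73.2, -45.2).
Distances from that point to each station vs reported:
  P: calculated 283.2 vs reported 283.2 → residual 0.0 km
  Q: calculated 85.7 vs reported 85.7 → residual 0.0 km
  R: calculated 237.5 vs reported 192.5 → residual 45.0 km
  S: calculated 126.7 vs reported 126.7 → residual 0.0 km
P, Q, S are mutually consistent (residuals ≈ 0); R is off by 45.0 km.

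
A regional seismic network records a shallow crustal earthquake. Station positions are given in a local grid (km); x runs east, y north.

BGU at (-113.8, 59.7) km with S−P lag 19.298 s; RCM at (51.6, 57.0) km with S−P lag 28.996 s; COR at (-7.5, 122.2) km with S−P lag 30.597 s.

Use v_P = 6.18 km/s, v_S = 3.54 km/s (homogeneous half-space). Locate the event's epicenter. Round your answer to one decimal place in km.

x ≈ -130.9 km, y ≈ -99.3 km

Distance from S−P lag: d = Δt · v_P v_S / (v_P − v_S) = Δt · (6.18·3.54)/(6.18−3.54) ≈ 8.2868·Δt.
So d_BGU = 159.92, d_RCM = 240.28, d_COR = 253.55 km.
Circle about each station: (x + 113.8)² + (y − 59.7)² = 159.92²; (x − 51.6)² + (y − 57.0)² = 240.28²; (x + 7.5)² + (y − 122.2)² = 253.55².
Subtracting the BGU equation from the RCM and COR equations removes the quadratic terms:
330.8 x − 5.4 y = -42763.04
212.6 x + 125.0 y = -40238.64
Solving the 2×2 system: x ≈ -130.9, y ≈ -99.3 km.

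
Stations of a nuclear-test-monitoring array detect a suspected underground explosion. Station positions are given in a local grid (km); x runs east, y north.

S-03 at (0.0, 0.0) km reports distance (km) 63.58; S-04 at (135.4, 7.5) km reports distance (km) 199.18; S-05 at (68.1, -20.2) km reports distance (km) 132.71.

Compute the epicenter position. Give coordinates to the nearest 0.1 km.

Circle about each station: x² + y² = 63.58²; (x − 135.4)² + (y − 7.5)² = 199.18²; (x − 68.1)² + (y + 20.2)² = 132.71².
Subtracting the S-03 equation from the S-04 and S-05 equations removes the quadratic terms:
270.8 x + 15.0 y = -17240.85
136.2 x − 40.4 y = -8523.88
Solving the 2×2 system: x ≈ -63.5, y ≈ -3.1 km.

(-63.5, -3.1)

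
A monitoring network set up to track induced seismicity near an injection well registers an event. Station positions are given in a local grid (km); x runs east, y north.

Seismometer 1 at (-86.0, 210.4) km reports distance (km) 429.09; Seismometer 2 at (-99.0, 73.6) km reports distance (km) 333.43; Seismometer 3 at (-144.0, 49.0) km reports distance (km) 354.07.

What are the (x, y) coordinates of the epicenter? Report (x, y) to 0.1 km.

Circle about each station: (x + 86.0)² + (y − 210.4)² = 429.09²; (x + 99.0)² + (y − 73.6)² = 333.43²; (x + 144.0)² + (y − 49.0)² = 354.07².
Subtracting the Seismometer 1 equation from the Seismometer 2 and Seismometer 3 equations removes the quadratic terms:
-26.0 x − 273.6 y = 36496.46
-116.0 x − 322.8 y = 30225.50
Solving the 2×2 system: x ≈ 150.4, y ≈ -147.7 km.

x ≈ 150.4 km, y ≈ -147.7 km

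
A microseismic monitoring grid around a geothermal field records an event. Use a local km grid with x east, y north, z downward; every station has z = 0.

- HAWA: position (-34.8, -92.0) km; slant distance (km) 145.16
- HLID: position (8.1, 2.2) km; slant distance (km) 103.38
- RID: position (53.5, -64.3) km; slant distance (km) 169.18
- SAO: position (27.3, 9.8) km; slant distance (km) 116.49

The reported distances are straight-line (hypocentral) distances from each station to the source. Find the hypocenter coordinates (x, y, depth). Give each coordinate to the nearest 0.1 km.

Each station gives a sphere (x−x_i)² + (y−y_i)² + z² = d_i² (stations at z=0).
Subtracting the HAWA sphere from HLID and RID: z² cancels, leaving linear equations in x and y:
85.8 x + 188.4 y = 779.41
176.6 x + 55.4 y = -10228.75
Solving: x ≈ -69.089, y ≈ 35.601 km (keep extra digits for the depth step; rounded: -69.1, 35.6).
Then from the HAWA sphere: z² = 145.16² − (x + 34.8)² − (y + 92.0)² with x = -69.089, y = 35.601, so z ≈ 60.114 ≈ 60.1 km.

(-69.1, 35.6, 60.1)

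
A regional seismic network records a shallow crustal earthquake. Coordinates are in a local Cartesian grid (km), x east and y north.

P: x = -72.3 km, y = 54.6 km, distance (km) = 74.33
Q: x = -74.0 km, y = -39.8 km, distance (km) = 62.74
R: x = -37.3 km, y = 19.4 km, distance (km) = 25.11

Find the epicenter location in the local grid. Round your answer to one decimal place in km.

-24.0 km east, -1.9 km north

Circle about each station: (x + 72.3)² + (y − 54.6)² = 74.33²; (x + 74.0)² + (y + 39.8)² = 62.74²; (x + 37.3)² + (y − 19.4)² = 25.11².
Subtracting pairs of circle equations eliminates x²+y² and gives linear equations (the radical axes):
-3.4 x − 188.8 y = 440.23
70.0 x − 70.4 y = -1546.36
Solving the 2×2 system: x ≈ -24.0, y ≈ -1.9 km.
Check against P (with the unrounded x, y): √((x + 72.3)²+(y − 54.6)²) = 74.33 ≈ 74.33 km. ✓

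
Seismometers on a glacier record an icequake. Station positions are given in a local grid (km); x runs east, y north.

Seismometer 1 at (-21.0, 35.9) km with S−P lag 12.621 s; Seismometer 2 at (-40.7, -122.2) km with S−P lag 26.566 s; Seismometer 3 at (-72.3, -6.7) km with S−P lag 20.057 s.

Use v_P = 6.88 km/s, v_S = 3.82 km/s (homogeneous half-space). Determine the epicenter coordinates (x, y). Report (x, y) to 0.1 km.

Distance from S−P lag: d = Δt · v_P v_S / (v_P − v_S) = Δt · (6.88·3.82)/(6.88−3.82) ≈ 8.5888·Δt.
So d_Seismometer 1 = 108.40, d_Seismometer 2 = 228.17, d_Seismometer 3 = 172.26 km.
Circle about each station: (x + 21.0)² + (y − 35.9)² = 108.40²; (x + 40.7)² + (y + 122.2)² = 228.17²; (x + 72.3)² + (y + 6.7)² = 172.26².
Subtracting pairs of circle equations eliminates x²+y² and gives linear equations (the radical axes):
-39.4 x − 316.2 y = -25451.47
-102.6 x − 85.2 y = -14380.58
Solving the 2×2 system: x ≈ 81.8, y ≈ 70.3 km.
Check against Seismometer 1 (with the unrounded x, y): √((x + 21.0)²+(y − 35.9)²) = 108.39 ≈ 108.40 km. ✓

81.8 km east, 70.3 km north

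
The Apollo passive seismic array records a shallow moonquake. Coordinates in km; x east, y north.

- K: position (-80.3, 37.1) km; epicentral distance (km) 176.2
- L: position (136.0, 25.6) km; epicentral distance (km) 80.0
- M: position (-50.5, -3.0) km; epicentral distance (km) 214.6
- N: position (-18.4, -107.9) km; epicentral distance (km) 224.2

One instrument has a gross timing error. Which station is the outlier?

Solve using three stations at a time. Using K, L, N (subtract circle equations pairwise → linear system) gives (x, y) ≈ (87.9, 89.5).
Distances from that point to each station vs reported:
  K: calculated 176.2 vs reported 176.2 → residual 0.0 km
  L: calculated 79.9 vs reported 80.0 → residual 0.1 km
  M: calculated 166.5 vs reported 214.6 → residual 48.1 km
  N: calculated 224.2 vs reported 224.2 → residual 0.0 km
K, L, N are mutually consistent (residuals ≈ 0); M is off by 48.1 km.

M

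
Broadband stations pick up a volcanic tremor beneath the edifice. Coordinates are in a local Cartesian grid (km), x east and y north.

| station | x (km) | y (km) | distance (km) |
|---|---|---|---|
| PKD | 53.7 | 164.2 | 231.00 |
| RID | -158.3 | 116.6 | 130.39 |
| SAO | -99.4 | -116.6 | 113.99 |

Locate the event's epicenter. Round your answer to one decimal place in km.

Circle about each station: (x − 53.7)² + (y − 164.2)² = 231.00²; (x + 158.3)² + (y − 116.6)² = 130.39²; (x + 99.4)² + (y + 116.6)² = 113.99².
Subtracting the PKD equation from the RID and SAO equations removes the quadratic terms:
-424.0 x − 95.2 y = 45168.57
-306.2 x − 561.6 y = 33997.87
Solving the 2×2 system: x ≈ -105.9, y ≈ -2.8 km.
Check against PKD (with the unrounded x, y): √((x − 53.7)²+(y − 164.2)²) = 231.00 ≈ 231.00 km. ✓

x ≈ -105.9 km, y ≈ -2.8 km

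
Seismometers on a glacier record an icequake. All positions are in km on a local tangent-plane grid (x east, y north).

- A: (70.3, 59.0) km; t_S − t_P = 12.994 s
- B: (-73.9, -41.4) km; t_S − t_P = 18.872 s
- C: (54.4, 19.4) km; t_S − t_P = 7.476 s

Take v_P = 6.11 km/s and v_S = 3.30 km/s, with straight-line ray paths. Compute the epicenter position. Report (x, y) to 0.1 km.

(61.3, -33.8)

Distance from S−P lag: d = Δt · v_P v_S / (v_P − v_S) = Δt · (6.11·3.30)/(6.11−3.30) ≈ 7.1754·Δt.
So d_A = 93.24, d_B = 135.41, d_C = 53.64 km.
Circle about each station: (x − 70.3)² + (y − 59.0)² = 93.24²; (x + 73.9)² + (y + 41.4)² = 135.41²; (x − 54.4)² + (y − 19.4)² = 53.64².
Subtracting the A equation from the B and C equations removes the quadratic terms:
-288.4 x − 200.8 y = -10890.09
-31.8 x − 79.2 y = 729.08
Solving the 2×2 system: x ≈ 61.3, y ≈ -33.8 km.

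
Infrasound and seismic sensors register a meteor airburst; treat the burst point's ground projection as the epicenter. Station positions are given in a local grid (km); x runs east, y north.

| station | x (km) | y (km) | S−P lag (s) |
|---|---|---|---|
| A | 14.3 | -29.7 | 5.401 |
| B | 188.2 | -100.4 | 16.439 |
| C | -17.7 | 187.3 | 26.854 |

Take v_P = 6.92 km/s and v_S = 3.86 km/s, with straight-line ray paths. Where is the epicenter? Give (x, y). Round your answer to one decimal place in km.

61.3 km east, -33.4 km north

Distance from S−P lag: d = Δt · v_P v_S / (v_P − v_S) = Δt · (6.92·3.86)/(6.92−3.86) ≈ 8.7292·Δt.
So d_A = 47.15, d_B = 143.50, d_C = 234.41 km.
Circle about each station: (x − 14.3)² + (y + 29.7)² = 47.15²; (x − 188.2)² + (y + 100.4)² = 143.50²; (x + 17.7)² + (y − 187.3)² = 234.41².
Subtracting pairs of circle equations eliminates x²+y² and gives linear equations (the radical axes):
347.8 x − 141.4 y = 26043.69
-64.0 x + 434.0 y = -18416.93
Solving the 2×2 system: x ≈ 61.3, y ≈ -33.4 km.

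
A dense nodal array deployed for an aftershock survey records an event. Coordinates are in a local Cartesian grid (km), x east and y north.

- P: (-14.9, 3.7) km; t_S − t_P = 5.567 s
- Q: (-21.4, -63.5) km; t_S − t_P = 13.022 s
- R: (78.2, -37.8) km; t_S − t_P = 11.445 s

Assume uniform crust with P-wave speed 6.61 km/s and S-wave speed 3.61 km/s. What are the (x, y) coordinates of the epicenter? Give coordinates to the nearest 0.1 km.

19.4 km east, 31.7 km north

Distance from S−P lag: d = Δt · v_P v_S / (v_P − v_S) = Δt · (6.61·3.61)/(6.61−3.61) ≈ 7.9540·Δt.
So d_P = 44.28, d_Q = 103.58, d_R = 91.03 km.
Circle about each station: (x + 14.9)² + (y − 3.7)² = 44.28²; (x + 21.4)² + (y + 63.5)² = 103.58²; (x − 78.2)² + (y + 37.8)² = 91.03².
Subtracting pairs of circle equations eliminates x²+y² and gives linear equations (the radical axes):
-13.0 x − 134.4 y = -4513.59
186.2 x − 83.0 y = 982.64
Solving the 2×2 system: x ≈ 19.4, y ≈ 31.7 km.
Check against P (with the unrounded x, y): √((x + 14.9)²+(y − 3.7)²) = 44.29 ≈ 44.28 km. ✓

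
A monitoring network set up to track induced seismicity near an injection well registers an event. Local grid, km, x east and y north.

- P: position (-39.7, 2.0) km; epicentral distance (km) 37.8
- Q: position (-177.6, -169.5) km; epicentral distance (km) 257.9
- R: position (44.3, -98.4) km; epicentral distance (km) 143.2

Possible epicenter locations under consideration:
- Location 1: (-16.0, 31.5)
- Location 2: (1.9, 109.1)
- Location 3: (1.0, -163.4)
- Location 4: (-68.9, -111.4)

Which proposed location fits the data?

Location 1

For each candidate, compare |candidate − station| to the reported distance:
Location 1: residuals P 0.0, Q 0.0, R 0.0 → max 0.0 km
Location 2: residuals P 77.1, Q 73.5, R 68.6 → max 77.1 km
Location 3: residuals P 132.5, Q 79.2, R 65.1 → max 132.5 km
Location 4: residuals P 79.3, Q 134.6, R 29.3 → max 134.6 km
Only Location 1 has all residuals ≈ 0.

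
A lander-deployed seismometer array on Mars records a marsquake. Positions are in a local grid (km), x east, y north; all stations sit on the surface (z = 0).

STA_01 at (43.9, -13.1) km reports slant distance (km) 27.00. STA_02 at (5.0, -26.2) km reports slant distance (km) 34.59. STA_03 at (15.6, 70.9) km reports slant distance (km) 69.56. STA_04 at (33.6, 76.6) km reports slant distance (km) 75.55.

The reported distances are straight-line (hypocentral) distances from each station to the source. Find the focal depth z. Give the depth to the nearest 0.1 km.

depth ≈ 7.9 km

Each station gives a sphere (x−x_i)² + (y−y_i)² + z² = d_i² (stations at z=0).
Subtracting the STA_01 sphere from STA_02 and STA_03: z² cancels, leaving linear equations in x and y:
-77.8 x − 26.2 y = -1854.85
-56.6 x + 168.0 y = -938.24
Solving: x ≈ 23.101, y ≈ 2.198 km (keep extra digits for the depth step; rounded: 23.1, 2.2).
Then from the STA_01 sphere: z² = 27.00² − (x − 43.9)² − (y + 13.1)² with x = 23.101, y = 2.198, so z ≈ 7.898 ≈ 7.9 km.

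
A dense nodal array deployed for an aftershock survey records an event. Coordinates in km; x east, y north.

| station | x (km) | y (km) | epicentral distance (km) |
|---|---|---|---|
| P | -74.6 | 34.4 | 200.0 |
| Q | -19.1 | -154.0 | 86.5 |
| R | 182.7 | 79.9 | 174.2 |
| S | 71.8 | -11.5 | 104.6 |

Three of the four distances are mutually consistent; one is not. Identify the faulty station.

Solve using three stations at a time. Using P, Q, S (subtract circle equations pairwise → linear system) gives (x, y) ≈ (58.1, -115.2).
Distances from that point to each station vs reported:
  P: calculated 200.0 vs reported 200.0 → residual 0.0 km
  Q: calculated 86.5 vs reported 86.5 → residual 0.0 km
  R: calculated 231.4 vs reported 174.2 → residual 57.2 km
  S: calculated 104.6 vs reported 104.6 → residual 0.0 km
P, Q, S are mutually consistent (residuals ≈ 0); R is off by 57.2 km.

R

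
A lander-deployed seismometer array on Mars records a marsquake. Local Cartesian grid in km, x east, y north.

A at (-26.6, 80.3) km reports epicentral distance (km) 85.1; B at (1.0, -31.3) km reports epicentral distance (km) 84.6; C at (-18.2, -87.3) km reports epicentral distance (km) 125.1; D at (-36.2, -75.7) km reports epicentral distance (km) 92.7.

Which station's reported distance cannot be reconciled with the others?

Solve using three stations at a time. Using A, B, D (subtract circle equations pairwise → linear system) gives (x, y) ≈ (-73.1, 9.2).
Distances from that point to each station vs reported:
  A: calculated 85.0 vs reported 85.1 → residual 0.1 km
  B: calculated 84.5 vs reported 84.6 → residual 0.1 km
  C: calculated 111.0 vs reported 125.1 → residual 14.1 km
  D: calculated 92.6 vs reported 92.7 → residual 0.1 km
A, B, D are mutually consistent (residuals ≈ 0); C is off by 14.1 km.

C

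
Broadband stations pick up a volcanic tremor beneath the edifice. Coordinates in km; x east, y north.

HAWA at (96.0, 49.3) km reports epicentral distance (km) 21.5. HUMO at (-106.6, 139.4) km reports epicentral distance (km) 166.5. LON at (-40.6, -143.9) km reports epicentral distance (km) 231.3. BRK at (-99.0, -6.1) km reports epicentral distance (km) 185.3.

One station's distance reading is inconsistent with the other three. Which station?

Solve using three stations at a time. Using HAWA, LON, BRK (subtract circle equations pairwise → linear system) gives (x, y) ≈ (75.5, 56.1).
Distances from that point to each station vs reported:
  HAWA: calculated 21.6 vs reported 21.5 → residual 0.1 km
  HUMO: calculated 200.3 vs reported 166.5 → residual 33.8 km
  LON: calculated 231.3 vs reported 231.3 → residual 0.0 km
  BRK: calculated 185.3 vs reported 185.3 → residual 0.0 km
HAWA, LON, BRK are mutually consistent (residuals ≈ 0); HUMO is off by 33.8 km.

HUMO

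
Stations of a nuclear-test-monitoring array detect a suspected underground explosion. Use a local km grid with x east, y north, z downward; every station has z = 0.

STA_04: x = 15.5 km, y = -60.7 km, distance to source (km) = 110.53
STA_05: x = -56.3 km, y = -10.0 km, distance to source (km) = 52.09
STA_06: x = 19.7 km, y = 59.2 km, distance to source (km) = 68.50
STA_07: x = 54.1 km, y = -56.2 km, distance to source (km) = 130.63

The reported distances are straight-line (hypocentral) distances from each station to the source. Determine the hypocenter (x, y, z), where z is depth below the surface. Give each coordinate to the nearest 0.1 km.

(-38.6, 32.6, 24.2)

Each station gives a sphere (x−x_i)² + (y−y_i)² + z² = d_i² (stations at z=0).
Subtracting the STA_04 sphere from STA_05 and STA_06: z² cancels, leaving linear equations in x and y:
-143.6 x + 101.4 y = 8848.46
8.4 x + 239.8 y = 7492.62
Solving: x ≈ -38.601, y ≈ 32.597 km (keep extra digits for the depth step; rounded: -38.6, 32.6).
Then from the STA_04 sphere: z² = 110.53² − (x − 15.5)² − (y + 60.7)² with x = -38.601, y = 32.597, so z ≈ 24.200 ≈ 24.2 km.
Check against STA_07 (with the unrounded solution): distance 130.63 ≈ 130.63 km. ✓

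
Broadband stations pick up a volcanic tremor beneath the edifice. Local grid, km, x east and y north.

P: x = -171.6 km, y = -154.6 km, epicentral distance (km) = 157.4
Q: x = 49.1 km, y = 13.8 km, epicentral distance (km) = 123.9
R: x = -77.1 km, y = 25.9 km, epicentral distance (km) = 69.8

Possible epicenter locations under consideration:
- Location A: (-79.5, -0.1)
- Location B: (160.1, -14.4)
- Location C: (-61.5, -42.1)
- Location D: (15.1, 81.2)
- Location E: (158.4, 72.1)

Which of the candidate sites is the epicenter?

For each candidate, compare |candidate − station| to the reported distance:
Location A: residuals P 22.5, Q 5.4, R 43.7 → max 43.7 km
Location B: residuals P 202.7, Q 9.4, R 170.8 → max 202.7 km
Location C: residuals P 0.0, Q 0.0, R 0.0 → max 0.0 km
Location D: residuals P 143.4, Q 48.4, R 37.7 → max 143.4 km
Location E: residuals P 243.0, Q 0.0, R 170.2 → max 243.0 km
Only Location C has all residuals ≈ 0.

Location C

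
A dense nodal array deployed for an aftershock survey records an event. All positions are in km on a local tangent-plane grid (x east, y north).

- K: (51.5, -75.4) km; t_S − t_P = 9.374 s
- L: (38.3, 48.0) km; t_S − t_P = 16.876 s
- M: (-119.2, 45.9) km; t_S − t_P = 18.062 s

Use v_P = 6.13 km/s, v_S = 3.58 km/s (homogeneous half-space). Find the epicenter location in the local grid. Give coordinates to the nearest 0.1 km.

Distance from S−P lag: d = Δt · v_P v_S / (v_P − v_S) = Δt · (6.13·3.58)/(6.13−3.58) ≈ 8.6060·Δt.
So d_K = 80.67, d_L = 145.24, d_M = 155.44 km.
Circle about each station: (x − 51.5)² + (y + 75.4)² = 80.67²; (x − 38.3)² + (y − 48.0)² = 145.24²; (x + 119.2)² + (y − 45.9)² = 155.44².
Subtracting the K equation from the L and M equations removes the quadratic terms:
-26.4 x + 246.8 y = -19153.53
-341.4 x + 242.6 y = -9675.90
Solving the 2×2 system: x ≈ -29.0, y ≈ -80.7 km.
Check against K (with the unrounded x, y): √((x − 51.5)²+(y + 75.4)²) = 80.69 ≈ 80.67 km. ✓

x ≈ -29.0 km, y ≈ -80.7 km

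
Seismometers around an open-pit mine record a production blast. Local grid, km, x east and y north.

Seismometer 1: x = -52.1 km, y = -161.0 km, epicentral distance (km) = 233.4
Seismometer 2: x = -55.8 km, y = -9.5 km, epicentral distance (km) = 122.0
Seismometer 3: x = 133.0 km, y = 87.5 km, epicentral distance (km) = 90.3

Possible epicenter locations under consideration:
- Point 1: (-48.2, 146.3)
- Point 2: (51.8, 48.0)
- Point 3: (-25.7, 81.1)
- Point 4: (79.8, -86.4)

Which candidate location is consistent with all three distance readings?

For each candidate, compare |candidate − station| to the reported distance:
Point 1: residuals Seismometer 1 73.9, Seismometer 2 34.0, Seismometer 3 100.2 → max 100.2 km
Point 2: residuals Seismometer 1 0.0, Seismometer 2 0.0, Seismometer 3 0.0 → max 0.0 km
Point 3: residuals Seismometer 1 10.1, Seismometer 2 26.5, Seismometer 3 68.5 → max 68.5 km
Point 4: residuals Seismometer 1 81.9, Seismometer 2 33.9, Seismometer 3 91.6 → max 91.6 km
Only Point 2 has all residuals ≈ 0.

Point 2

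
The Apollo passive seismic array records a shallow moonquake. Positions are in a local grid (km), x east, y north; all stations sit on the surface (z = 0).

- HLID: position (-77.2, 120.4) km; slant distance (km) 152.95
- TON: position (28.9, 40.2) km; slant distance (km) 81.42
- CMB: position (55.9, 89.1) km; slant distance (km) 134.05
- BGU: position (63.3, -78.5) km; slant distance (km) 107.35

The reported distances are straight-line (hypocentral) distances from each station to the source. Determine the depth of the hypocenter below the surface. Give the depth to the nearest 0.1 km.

depth ≈ 31.9 km

Each station gives a sphere (x−x_i)² + (y−y_i)² + z² = d_i² (stations at z=0).
Subtracting the HLID sphere from TON and CMB: z² cancels, leaving linear equations in x and y:
212.2 x − 160.4 y = -1240.26
266.2 x − 62.6 y = -3968.08
Solving: x ≈ -18.999, y ≈ -17.402 km (keep extra digits for the depth step; rounded: -19.0, -17.4).
Then from the HLID sphere: z² = 152.95² − (x + 77.2)² − (y − 120.4)² with x = -18.999, y = -17.402, so z ≈ 31.890 ≈ 31.9 km.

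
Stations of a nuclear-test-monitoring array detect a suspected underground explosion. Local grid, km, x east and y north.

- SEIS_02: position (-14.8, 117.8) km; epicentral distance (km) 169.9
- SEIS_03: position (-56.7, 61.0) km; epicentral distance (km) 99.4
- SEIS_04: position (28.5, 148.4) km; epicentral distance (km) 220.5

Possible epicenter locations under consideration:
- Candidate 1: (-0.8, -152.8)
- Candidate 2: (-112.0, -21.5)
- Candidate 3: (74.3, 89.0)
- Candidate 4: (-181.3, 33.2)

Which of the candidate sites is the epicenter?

For each candidate, compare |candidate − station| to the reported distance:
Candidate 1: residuals SEIS_02 101.1, SEIS_03 121.6, SEIS_04 82.1 → max 121.6 km
Candidate 2: residuals SEIS_02 0.0, SEIS_03 0.1, SEIS_04 0.0 → max 0.1 km
Candidate 3: residuals SEIS_02 76.3, SEIS_03 34.6, SEIS_04 145.5 → max 145.5 km
Candidate 4: residuals SEIS_02 16.9, SEIS_03 28.3, SEIS_04 18.8 → max 28.3 km
Only Candidate 2 has all residuals ≈ 0.

Candidate 2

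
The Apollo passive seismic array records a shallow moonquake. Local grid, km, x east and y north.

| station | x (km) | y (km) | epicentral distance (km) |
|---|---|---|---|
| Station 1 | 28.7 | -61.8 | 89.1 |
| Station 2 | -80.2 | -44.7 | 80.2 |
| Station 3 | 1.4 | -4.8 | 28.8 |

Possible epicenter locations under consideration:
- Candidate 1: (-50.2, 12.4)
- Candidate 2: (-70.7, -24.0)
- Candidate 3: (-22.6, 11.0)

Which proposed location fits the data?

For each candidate, compare |candidate − station| to the reported distance:
Candidate 1: residuals Station 1 19.2, Station 2 15.7, Station 3 25.6 → max 25.6 km
Candidate 2: residuals Station 1 17.2, Station 2 57.4, Station 3 45.8 → max 57.4 km
Candidate 3: residuals Station 1 0.0, Station 2 0.1, Station 3 0.1 → max 0.1 km
Only Candidate 3 has all residuals ≈ 0.

Candidate 3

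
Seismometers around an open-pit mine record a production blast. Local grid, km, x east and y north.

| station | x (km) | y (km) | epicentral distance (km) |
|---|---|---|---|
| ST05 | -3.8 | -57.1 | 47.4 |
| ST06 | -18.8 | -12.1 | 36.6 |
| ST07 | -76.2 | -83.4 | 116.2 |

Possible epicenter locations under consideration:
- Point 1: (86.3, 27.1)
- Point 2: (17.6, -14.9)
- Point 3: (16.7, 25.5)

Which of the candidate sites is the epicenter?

For each candidate, compare |candidate − station| to the reported distance:
Point 1: residuals ST05 75.9, ST06 75.6, ST07 80.3 → max 80.3 km
Point 2: residuals ST05 0.1, ST06 0.1, ST07 0.1 → max 0.1 km
Point 3: residuals ST05 37.7, ST06 15.1, ST07 26.9 → max 37.7 km
Only Point 2 has all residuals ≈ 0.

Point 2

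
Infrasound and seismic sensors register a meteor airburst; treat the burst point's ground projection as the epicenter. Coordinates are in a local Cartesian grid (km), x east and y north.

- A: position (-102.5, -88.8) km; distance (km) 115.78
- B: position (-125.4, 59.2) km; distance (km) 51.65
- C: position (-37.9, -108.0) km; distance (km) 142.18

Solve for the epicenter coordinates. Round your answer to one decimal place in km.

Circle about each station: (x + 102.5)² + (y + 88.8)² = 115.78²; (x + 125.4)² + (y − 59.2)² = 51.65²; (x + 37.9)² + (y + 108.0)² = 142.18².
Subtracting pairs of circle equations eliminates x²+y² and gives linear equations (the radical axes):
-45.8 x + 296.0 y = 11575.40
129.2 x − 38.4 y = -12101.42
Solving the 2×2 system: x ≈ -86.0, y ≈ 25.8 km.

(-86.0, 25.8)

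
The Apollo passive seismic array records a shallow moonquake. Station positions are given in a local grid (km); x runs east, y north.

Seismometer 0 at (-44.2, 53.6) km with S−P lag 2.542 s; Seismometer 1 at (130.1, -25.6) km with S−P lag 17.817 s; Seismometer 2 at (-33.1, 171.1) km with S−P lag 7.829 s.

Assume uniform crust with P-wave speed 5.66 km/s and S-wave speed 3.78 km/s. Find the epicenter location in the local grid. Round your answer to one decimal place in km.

x ≈ -41.5 km, y ≈ 82.4 km

Distance from S−P lag: d = Δt · v_P v_S / (v_P − v_S) = Δt · (5.66·3.78)/(5.66−3.78) ≈ 11.3802·Δt.
So d_Seismometer 0 = 28.93, d_Seismometer 1 = 202.76, d_Seismometer 2 = 89.10 km.
Circle about each station: (x + 44.2)² + (y − 53.6)² = 28.93²; (x − 130.1)² + (y + 25.6)² = 202.76²; (x + 33.1)² + (y − 171.1)² = 89.10².
Subtracting pairs of circle equations eliminates x²+y² and gives linear equations (the radical axes):
348.6 x − 158.4 y = -27519.90
22.2 x + 235.0 y = 18442.35
Solving the 2×2 system: x ≈ -41.5, y ≈ 82.4 km.
Check against Seismometer 0 (with the unrounded x, y): √((x + 44.2)²+(y − 53.6)²) = 28.92 ≈ 28.93 km. ✓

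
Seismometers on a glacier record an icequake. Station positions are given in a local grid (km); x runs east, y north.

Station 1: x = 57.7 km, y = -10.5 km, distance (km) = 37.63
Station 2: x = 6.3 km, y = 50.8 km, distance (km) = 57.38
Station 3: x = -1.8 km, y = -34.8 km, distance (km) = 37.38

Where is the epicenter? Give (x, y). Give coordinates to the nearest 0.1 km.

Circle about each station: (x − 57.7)² + (y + 10.5)² = 37.63²; (x − 6.3)² + (y − 50.8)² = 57.38²; (x + 1.8)² + (y + 34.8)² = 37.38².
Subtracting the Station 1 equation from the Station 2 and Station 3 equations removes the quadratic terms:
-102.8 x + 122.6 y = -2695.66
-119.0 x − 48.6 y = -2206.51
Solving the 2×2 system: x ≈ 20.5, y ≈ -4.8 km.

(20.5, -4.8)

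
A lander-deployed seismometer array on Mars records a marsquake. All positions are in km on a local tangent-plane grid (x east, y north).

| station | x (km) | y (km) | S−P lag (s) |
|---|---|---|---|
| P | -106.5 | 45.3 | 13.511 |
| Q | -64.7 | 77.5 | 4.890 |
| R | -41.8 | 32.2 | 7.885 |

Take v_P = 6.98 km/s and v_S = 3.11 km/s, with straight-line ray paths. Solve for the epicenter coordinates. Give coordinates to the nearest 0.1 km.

Distance from S−P lag: d = Δt · v_P v_S / (v_P − v_S) = Δt · (6.98·3.11)/(6.98−3.11) ≈ 5.6093·Δt.
So d_P = 75.79, d_Q = 27.43, d_R = 44.23 km.
Circle about each station: (x + 106.5)² + (y − 45.3)² = 75.79²; (x + 64.7)² + (y − 77.5)² = 27.43²; (x + 41.8)² + (y − 32.2)² = 44.23².
Subtracting pairs of circle equations eliminates x²+y² and gives linear equations (the radical axes):
83.6 x + 64.4 y = 1789.72
129.4 x − 26.2 y = -6822.43
Solving the 2×2 system: x ≈ -37.3, y ≈ 76.2 km.

(-37.3, 76.2)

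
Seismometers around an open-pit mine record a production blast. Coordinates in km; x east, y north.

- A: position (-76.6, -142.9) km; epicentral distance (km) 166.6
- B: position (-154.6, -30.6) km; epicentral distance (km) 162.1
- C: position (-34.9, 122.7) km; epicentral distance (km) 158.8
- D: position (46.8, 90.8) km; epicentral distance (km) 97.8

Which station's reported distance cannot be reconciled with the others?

C

Solve using three stations at a time. Using A, B, D (subtract circle equations pairwise → linear system) gives (x, y) ≈ (4.0, 2.9).
Distances from that point to each station vs reported:
  A: calculated 166.6 vs reported 166.6 → residual 0.0 km
  B: calculated 162.1 vs reported 162.1 → residual 0.0 km
  C: calculated 126.0 vs reported 158.8 → residual 32.8 km
  D: calculated 97.8 vs reported 97.8 → residual 0.0 km
A, B, D are mutually consistent (residuals ≈ 0); C is off by 32.8 km.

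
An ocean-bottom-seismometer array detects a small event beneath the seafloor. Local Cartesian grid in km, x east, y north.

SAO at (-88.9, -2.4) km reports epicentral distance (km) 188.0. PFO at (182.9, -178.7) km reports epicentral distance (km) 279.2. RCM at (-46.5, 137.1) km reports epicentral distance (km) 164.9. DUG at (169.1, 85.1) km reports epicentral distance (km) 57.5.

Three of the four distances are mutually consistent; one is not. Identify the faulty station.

SAO

Solve using three stations at a time. Using PFO, RCM, DUG (subtract circle equations pairwise → linear system) gives (x, y) ≈ (111.9, 91.3).
Distances from that point to each station vs reported:
  SAO: calculated 221.6 vs reported 188.0 → residual 33.6 km
  PFO: calculated 279.2 vs reported 279.2 → residual 0.0 km
  RCM: calculated 164.9 vs reported 164.9 → residual 0.0 km
  DUG: calculated 57.5 vs reported 57.5 → residual 0.0 km
PFO, RCM, DUG are mutually consistent (residuals ≈ 0); SAO is off by 33.6 km.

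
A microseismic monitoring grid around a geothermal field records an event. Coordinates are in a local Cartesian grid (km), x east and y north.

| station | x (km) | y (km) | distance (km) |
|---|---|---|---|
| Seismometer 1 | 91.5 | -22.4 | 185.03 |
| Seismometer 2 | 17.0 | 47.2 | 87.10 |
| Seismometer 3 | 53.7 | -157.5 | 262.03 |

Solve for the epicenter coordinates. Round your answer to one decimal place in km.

Circle about each station: (x − 91.5)² + (y + 22.4)² = 185.03²; (x − 17.0)² + (y − 47.2)² = 87.10²; (x − 53.7)² + (y + 157.5)² = 262.03².
Subtracting pairs of circle equations eliminates x²+y² and gives linear equations (the radical axes):
-149.0 x + 139.2 y = 20292.52
-75.6 x − 270.2 y = -15607.69
Solving the 2×2 system: x ≈ -65.2, y ≈ 76.0 km.
Check against Seismometer 1 (with the unrounded x, y): √((x − 91.5)²+(y + 22.4)²) = 185.02 ≈ 185.03 km. ✓

(-65.2, 76.0)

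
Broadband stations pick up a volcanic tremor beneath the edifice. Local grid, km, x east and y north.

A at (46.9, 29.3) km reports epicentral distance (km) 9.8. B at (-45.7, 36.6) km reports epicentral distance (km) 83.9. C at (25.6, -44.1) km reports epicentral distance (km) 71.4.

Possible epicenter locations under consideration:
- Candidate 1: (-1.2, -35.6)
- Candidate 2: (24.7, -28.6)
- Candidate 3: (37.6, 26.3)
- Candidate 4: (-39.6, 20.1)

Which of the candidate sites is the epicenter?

Candidate 3

For each candidate, compare |candidate − station| to the reported distance:
Candidate 1: residuals A 71.0, B 0.9, C 43.3 → max 71.0 km
Candidate 2: residuals A 52.2, B 12.1, C 55.9 → max 55.9 km
Candidate 3: residuals A 0.0, B 0.0, C 0.0 → max 0.0 km
Candidate 4: residuals A 77.2, B 66.3, C 20.1 → max 77.2 km
Only Candidate 3 has all residuals ≈ 0.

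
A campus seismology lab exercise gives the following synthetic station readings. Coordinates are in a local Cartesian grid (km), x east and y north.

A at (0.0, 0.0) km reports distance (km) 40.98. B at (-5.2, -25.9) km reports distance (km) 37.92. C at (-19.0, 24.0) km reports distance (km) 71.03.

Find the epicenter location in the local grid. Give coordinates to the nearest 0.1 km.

Circle about each station: x² + y² = 40.98²; (x + 5.2)² + (y + 25.9)² = 37.92²; (x + 19.0)² + (y − 24.0)² = 71.03².
Subtracting the A equation from the B and C equations removes the quadratic terms:
-10.4 x − 51.8 y = 939.28
-38.0 x + 48.0 y = -2428.90
Solving the 2×2 system: x ≈ 32.7, y ≈ -24.7 km.

(32.7, -24.7)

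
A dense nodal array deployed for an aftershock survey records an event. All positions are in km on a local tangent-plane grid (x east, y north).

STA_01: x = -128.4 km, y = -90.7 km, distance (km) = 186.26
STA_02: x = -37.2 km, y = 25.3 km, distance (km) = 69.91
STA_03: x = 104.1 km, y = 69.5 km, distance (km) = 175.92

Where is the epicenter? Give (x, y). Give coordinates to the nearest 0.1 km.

x ≈ -71.0 km, y ≈ 86.5 km

Circle about each station: (x + 128.4)² + (y + 90.7)² = 186.26²; (x + 37.2)² + (y − 25.3)² = 69.91²; (x − 104.1)² + (y − 69.5)² = 175.92².
Subtracting the STA_01 equation from the STA_02 and STA_03 equations removes the quadratic terms:
182.4 x + 232.0 y = 7116.26
465.0 x + 320.4 y = -5301.05
Solving the 2×2 system: x ≈ -71.0, y ≈ 86.5 km.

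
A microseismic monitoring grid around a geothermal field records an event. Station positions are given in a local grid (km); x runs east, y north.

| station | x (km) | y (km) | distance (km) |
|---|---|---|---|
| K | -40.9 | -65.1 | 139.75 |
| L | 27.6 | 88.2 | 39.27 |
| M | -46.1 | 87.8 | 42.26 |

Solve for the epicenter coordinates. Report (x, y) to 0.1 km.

Circle about each station: (x + 40.9)² + (y + 65.1)² = 139.75²; (x − 27.6)² + (y − 88.2)² = 39.27²; (x + 46.1)² + (y − 87.8)² = 42.26².
Subtracting pairs of circle equations eliminates x²+y² and gives linear equations (the radical axes):
137.0 x + 306.6 y = 20618.11
-10.4 x + 305.8 y = 21667.38
Solving the 2×2 system: x ≈ -7.5, y ≈ 70.6 km.

x ≈ -7.5 km, y ≈ 70.6 km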